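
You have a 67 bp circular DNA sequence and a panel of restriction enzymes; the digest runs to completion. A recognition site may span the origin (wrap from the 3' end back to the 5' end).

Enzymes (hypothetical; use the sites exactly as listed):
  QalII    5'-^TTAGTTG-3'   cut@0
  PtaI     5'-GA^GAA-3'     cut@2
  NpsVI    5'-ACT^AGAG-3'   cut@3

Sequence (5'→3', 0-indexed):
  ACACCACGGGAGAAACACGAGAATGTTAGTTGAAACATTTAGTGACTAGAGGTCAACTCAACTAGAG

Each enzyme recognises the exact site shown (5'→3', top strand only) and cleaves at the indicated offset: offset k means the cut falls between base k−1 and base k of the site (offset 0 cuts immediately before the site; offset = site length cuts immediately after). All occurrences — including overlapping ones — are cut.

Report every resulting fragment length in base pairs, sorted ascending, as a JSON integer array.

Per-enzyme occurrences:
  QalII TTAGTTG/0: at [25] ⇒ [25]
  PtaI GAGAA/2: at [9, 18] ⇒ [11, 20]
  NpsVI ACTAGAG/3: at [44, 60] ⇒ [47, 63]

Pooled cuts: [11, 20, 25, 47, 63]

Fragment lengths:
  11→20: 9 bp
  20→25: 5 bp
  25→47: 22 bp
  47→63: 16 bp
  63→11 (wrap): 67-63+11 = 15 bp

[5,9,15,16,22]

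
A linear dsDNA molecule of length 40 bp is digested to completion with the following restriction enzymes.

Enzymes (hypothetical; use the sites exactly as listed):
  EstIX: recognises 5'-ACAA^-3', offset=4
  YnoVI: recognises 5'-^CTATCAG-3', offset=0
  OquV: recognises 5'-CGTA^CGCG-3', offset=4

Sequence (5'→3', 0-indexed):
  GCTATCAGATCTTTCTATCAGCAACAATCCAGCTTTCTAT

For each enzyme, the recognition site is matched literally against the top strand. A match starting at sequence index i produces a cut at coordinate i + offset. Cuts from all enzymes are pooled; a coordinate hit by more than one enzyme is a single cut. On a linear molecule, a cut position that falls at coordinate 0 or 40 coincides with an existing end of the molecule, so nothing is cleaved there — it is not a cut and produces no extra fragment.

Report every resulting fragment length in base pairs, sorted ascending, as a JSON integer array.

[1,13,13,13]

Scan for sites:
  EstIX (ACAA, off=4): starts [23] → cuts [27]
  YnoVI (CTATCAG, off=0): starts [1, 14] → cuts [1, 14]
  OquV (CGTACGCG, off=4): no sites

All cut coordinates (distinct, sorted): [1, 14, 27]

Fragment lengths:
  [0,1): 1 bp
  [1,14): 13 bp
  [14,27): 13 bp
  [27,40): 13 bp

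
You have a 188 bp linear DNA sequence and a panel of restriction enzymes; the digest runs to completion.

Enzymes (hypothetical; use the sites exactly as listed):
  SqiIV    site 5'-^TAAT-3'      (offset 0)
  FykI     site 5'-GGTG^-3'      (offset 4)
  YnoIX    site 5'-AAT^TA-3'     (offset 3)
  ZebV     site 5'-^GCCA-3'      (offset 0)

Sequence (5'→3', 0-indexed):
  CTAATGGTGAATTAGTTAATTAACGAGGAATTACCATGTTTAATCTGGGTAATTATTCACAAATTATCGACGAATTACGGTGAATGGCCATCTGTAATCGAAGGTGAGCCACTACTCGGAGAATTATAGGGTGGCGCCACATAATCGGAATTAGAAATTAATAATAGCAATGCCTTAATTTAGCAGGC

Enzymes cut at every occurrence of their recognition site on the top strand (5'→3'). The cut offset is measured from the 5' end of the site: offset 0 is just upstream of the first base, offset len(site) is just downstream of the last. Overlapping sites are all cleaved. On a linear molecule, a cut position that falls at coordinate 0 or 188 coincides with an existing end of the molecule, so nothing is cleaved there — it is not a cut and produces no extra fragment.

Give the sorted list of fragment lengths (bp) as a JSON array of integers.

[1,1,2,3,3,4,4,4,4,6,7,7,8,8,9,9,9,10,11,11,11,12,13,14,17]

Scan for sites:
  SqiIV TAAT/0: at [1, 16, 40, 49, 94, 141, 158, 161, 175] ⇒ [1, 16, 40, 49, 94, 141, 158, 161, 175]
  FykI GGTG/4: at [5, 78, 102, 129] ⇒ [9, 82, 106, 133]
  YnoIX AATTA/3: at [9, 17, 28, 50, 61, 72, 121, 148, 155] ⇒ [12, 20, 31, 53, 64, 75, 124, 151, 158]
  ZebV GCCA/0: at [86, 107, 135] ⇒ [86, 107, 135]

Pooled cuts: [1, 9, 12, 16, 20, 31, 40, 49, 53, 64, 75, 82, 86, 94, 106, 107, 124, 133, 135, 141, 151, 158, 161, 175]

Fragments:
  [0,1): 1 bp
  [1,9): 8 bp
  [9,12): 3 bp
  [12,16): 4 bp
  [16,20): 4 bp
  [20,31): 11 bp
  [31,40): 9 bp
  [40,49): 9 bp
  [49,53): 4 bp
  [53,64): 11 bp
  [64,75): 11 bp
  [75,82): 7 bp
  [82,86): 4 bp
  [86,94): 8 bp
  [94,106): 12 bp
  [106,107): 1 bp
  [107,124): 17 bp
  [124,133): 9 bp
  [133,135): 2 bp
  [135,141): 6 bp
  [141,151): 10 bp
  [151,158): 7 bp
  [158,161): 3 bp
  [161,175): 14 bp
  [175,188): 13 bp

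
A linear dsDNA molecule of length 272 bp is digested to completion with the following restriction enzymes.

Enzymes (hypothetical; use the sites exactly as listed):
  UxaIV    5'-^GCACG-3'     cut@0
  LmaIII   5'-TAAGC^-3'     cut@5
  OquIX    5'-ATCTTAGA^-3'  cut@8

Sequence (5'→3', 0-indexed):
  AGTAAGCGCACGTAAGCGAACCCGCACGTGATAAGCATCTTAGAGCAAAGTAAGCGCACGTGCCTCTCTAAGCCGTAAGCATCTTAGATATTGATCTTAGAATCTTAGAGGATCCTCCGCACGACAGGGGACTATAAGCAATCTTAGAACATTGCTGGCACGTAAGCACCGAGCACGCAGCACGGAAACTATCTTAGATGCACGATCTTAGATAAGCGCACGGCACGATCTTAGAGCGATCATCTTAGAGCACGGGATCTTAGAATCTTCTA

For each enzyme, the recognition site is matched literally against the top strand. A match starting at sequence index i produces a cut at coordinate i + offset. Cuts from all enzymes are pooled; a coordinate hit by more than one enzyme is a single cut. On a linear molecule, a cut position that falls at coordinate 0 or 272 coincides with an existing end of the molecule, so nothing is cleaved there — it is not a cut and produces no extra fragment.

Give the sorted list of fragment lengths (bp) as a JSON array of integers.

[1,5,5,5,6,7,7,7,8,8,8,8,9,9,9,10,10,11,13,13,13,13,14,15,18,19,21]

Scan for sites:
  UxaIV GCACG/0: at [7, 23, 55, 118, 157, 172, 179, 199, 217, 222, 249] ⇒ [7, 23, 55, 118, 157, 172, 179, 199, 217, 222, 249]
  LmaIII TAAGC/5: at [2, 12, 31, 50, 68, 75, 134, 162, 212] ⇒ [7, 17, 36, 55, 73, 80, 139, 167, 217]
  OquIX ATCTTAGA/8: at [36, 80, 93, 101, 140, 190, 204, 227, 241, 256] ⇒ [44, 88, 101, 109, 148, 198, 212, 235, 249, 264]

All cut coordinates (distinct, sorted): [7, 17, 23, 36, 44, 55, 73, 80, 88, 101, 109, 118, 139, 148, 157, 167, 172, 179, 198, 199, 212, 217, 222, 235, 249, 264]

Fragments:
  [0,7): 7 bp
  [7,17): 10 bp
  [17,23): 6 bp
  [23,36): 13 bp
  [36,44): 8 bp
  [44,55): 11 bp
  [55,73): 18 bp
  [73,80): 7 bp
  [80,88): 8 bp
  [88,101): 13 bp
  [101,109): 8 bp
  [109,118): 9 bp
  [118,139): 21 bp
  [139,148): 9 bp
  [148,157): 9 bp
  [157,167): 10 bp
  [167,172): 5 bp
  [172,179): 7 bp
  [179,198): 19 bp
  [198,199): 1 bp
  [199,212): 13 bp
  [212,217): 5 bp
  [217,222): 5 bp
  [222,235): 13 bp
  [235,249): 14 bp
  [249,264): 15 bp
  [264,272): 8 bp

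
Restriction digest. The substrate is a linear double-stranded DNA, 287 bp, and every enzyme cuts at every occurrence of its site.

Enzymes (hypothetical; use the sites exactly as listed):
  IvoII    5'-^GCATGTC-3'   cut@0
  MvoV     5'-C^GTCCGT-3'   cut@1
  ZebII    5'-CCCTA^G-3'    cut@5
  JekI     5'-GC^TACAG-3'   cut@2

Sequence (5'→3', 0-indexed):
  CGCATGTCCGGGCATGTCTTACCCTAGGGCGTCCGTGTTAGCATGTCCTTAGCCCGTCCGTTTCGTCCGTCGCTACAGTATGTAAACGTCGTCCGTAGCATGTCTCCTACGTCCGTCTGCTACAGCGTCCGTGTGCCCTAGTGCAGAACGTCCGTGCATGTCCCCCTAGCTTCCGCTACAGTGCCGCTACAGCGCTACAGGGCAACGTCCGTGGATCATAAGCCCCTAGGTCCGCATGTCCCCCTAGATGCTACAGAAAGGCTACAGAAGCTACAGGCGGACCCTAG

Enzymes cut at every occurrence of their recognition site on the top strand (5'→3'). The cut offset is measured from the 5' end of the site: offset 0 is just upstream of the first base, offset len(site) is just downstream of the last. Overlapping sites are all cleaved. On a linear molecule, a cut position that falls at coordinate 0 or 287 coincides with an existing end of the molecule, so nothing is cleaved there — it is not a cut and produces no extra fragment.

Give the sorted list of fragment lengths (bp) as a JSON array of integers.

Scan for sites:
  IvoII (GCATGTC, off=0): starts [1, 11, 40, 97, 155, 233] → cuts [1, 11, 40, 97, 155, 233]
  MvoV (CGTCCGT, off=1): starts [29, 54, 63, 89, 109, 125, 148, 205] → cuts [30, 55, 64, 90, 110, 126, 149, 206]
  ZebII (CCCTAG, off=5): starts [21, 135, 163, 223, 241, 281] → cuts [26, 140, 168, 228, 246, 286]
  JekI (GCTACAG, off=2): starts [71, 118, 174, 185, 193, 249, 260, 269] → cuts [73, 120, 176, 187, 195, 251, 262, 271]

All cut coordinates (distinct, sorted): [1, 11, 26, 30, 40, 55, 64, 73, 90, 97, 110, 120, 126, 140, 149, 155, 168, 176, 187, 195, 206, 228, 233, 246, 251, 262, 271, 286]

Fragment lengths:
  [0,1): 1 bp
  [1,11): 10 bp
  [11,26): 15 bp
  [26,30): 4 bp
  [30,40): 10 bp
  [40,55): 15 bp
  [55,64): 9 bp
  [64,73): 9 bp
  [73,90): 17 bp
  [90,97): 7 bp
  [97,110): 13 bp
  [110,120): 10 bp
  [120,126): 6 bp
  [126,140): 14 bp
  [140,149): 9 bp
  [149,155): 6 bp
  [155,168): 13 bp
  [168,176): 8 bp
  [176,187): 11 bp
  [187,195): 8 bp
  [195,206): 11 bp
  [206,228): 22 bp
  [228,233): 5 bp
  [233,246): 13 bp
  [246,251): 5 bp
  [251,262): 11 bp
  [262,271): 9 bp
  [271,286): 15 bp
  [286,287): 1 bp

[1,1,4,5,5,6,6,7,8,8,9,9,9,9,10,10,10,11,11,11,13,13,13,14,15,15,15,17,22]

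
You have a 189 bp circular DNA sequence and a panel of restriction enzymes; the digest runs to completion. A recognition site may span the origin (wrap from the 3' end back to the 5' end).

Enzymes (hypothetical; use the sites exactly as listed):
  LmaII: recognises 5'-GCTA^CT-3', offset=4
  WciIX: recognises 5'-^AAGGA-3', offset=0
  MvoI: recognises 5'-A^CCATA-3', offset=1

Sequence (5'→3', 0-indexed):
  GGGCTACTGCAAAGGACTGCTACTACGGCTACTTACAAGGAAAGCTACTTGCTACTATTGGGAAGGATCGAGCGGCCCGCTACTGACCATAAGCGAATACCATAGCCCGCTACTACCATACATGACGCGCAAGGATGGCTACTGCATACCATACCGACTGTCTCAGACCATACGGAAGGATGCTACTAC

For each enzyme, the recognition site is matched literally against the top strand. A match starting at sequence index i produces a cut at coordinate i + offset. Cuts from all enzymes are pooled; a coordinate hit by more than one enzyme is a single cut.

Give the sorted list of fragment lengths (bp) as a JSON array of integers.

Scan for sites:
  LmaII (GCTACT, off=4): starts [2, 18, 27, 43, 50, 78, 108, 137, 181] → cuts [6, 22, 31, 47, 54, 82, 112, 141, 185]
  WciIX (AAGGA, off=0): starts [11, 36, 62, 130, 175] → cuts [11, 36, 62, 130, 175]
  MvoI (ACCATA, off=1): starts [85, 98, 114, 147, 166] → cuts [86, 99, 115, 148, 167]

Pooled cuts: [6, 11, 22, 31, 36, 47, 54, 62, 82, 86, 99, 112, 115, 130, 141, 148, 167, 175, 185]

Fragments:
  6→11: 5 bp
  11→22: 11 bp
  22→31: 9 bp
  31→36: 5 bp
  36→47: 11 bp
  47→54: 7 bp
  54→62: 8 bp
  62→82: 20 bp
  82→86: 4 bp
  86→99: 13 bp
  99→112: 13 bp
  112→115: 3 bp
  115→130: 15 bp
  130→141: 11 bp
  141→148: 7 bp
  148→167: 19 bp
  167→175: 8 bp
  175→185: 10 bp
  185→6 (wrap): 189-185+6 = 10 bp

[3,4,5,5,7,7,8,8,9,10,10,11,11,11,13,13,15,19,20]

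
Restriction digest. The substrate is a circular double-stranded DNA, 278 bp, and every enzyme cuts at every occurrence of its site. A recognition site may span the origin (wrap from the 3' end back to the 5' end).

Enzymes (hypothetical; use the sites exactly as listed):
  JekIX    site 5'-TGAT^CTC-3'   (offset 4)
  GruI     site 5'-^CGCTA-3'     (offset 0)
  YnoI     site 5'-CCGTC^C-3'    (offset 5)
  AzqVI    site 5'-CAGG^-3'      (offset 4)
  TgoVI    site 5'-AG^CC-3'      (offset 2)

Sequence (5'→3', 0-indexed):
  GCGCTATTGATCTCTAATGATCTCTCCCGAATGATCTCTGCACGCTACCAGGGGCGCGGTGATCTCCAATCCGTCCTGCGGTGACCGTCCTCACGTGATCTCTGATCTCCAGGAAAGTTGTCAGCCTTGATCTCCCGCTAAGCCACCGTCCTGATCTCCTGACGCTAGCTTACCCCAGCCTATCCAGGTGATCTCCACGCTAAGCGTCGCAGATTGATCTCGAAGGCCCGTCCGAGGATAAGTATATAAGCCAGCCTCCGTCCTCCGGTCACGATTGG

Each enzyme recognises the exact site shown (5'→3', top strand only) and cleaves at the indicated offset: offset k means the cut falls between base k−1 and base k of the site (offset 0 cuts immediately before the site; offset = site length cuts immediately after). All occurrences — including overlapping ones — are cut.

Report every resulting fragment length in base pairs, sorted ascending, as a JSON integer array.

Site scan:
  JekIX (TGATCTC, off=4): starts [7, 17, 31, 59, 95, 102, 127, 151, 188, 214] → cuts [11, 21, 35, 63, 99, 106, 131, 155, 192, 218]
  GruI (CGCTA, off=0): starts [1, 42, 135, 162, 197] → cuts [1, 42, 135, 162, 197]
  YnoI (CCGTCC, off=5): starts [70, 84, 145, 227, 257] → cuts [75, 89, 150, 232, 262]
  AzqVI (CAGG, off=4): starts [48, 109, 184] → cuts [52, 113, 188]
  TgoVI (AGCC, off=2): starts [122, 140, 176, 248, 252] → cuts [124, 142, 178, 250, 254]

All cut coordinates (distinct, sorted): [1, 11, 21, 35, 42, 52, 63, 75, 89, 99, 106, 113, 124, 131, 135, 142, 150, 155, 162, 178, 188, 192, 197, 218, 232, 250, 254, 262]

Fragments:
  1→11: 10 bp
  11→21: 10 bp
  21→35: 14 bp
  35→42: 7 bp
  42→52: 10 bp
  52→63: 11 bp
  63→75: 12 bp
  75→89: 14 bp
  89→99: 10 bp
  99→106: 7 bp
  106→113: 7 bp
  113→124: 11 bp
  124→131: 7 bp
  131→135: 4 bp
  135→142: 7 bp
  142→150: 8 bp
  150→155: 5 bp
  155→162: 7 bp
  162→178: 16 bp
  178→188: 10 bp
  188→192: 4 bp
  192→197: 5 bp
  197→218: 21 bp
  218→232: 14 bp
  232→250: 18 bp
  250→254: 4 bp
  254→262: 8 bp
  262→1 (wrap): 278-262+1 = 17 bp

[4,4,4,5,5,7,7,7,7,7,7,8,8,10,10,10,10,10,11,11,12,14,14,14,16,17,18,21]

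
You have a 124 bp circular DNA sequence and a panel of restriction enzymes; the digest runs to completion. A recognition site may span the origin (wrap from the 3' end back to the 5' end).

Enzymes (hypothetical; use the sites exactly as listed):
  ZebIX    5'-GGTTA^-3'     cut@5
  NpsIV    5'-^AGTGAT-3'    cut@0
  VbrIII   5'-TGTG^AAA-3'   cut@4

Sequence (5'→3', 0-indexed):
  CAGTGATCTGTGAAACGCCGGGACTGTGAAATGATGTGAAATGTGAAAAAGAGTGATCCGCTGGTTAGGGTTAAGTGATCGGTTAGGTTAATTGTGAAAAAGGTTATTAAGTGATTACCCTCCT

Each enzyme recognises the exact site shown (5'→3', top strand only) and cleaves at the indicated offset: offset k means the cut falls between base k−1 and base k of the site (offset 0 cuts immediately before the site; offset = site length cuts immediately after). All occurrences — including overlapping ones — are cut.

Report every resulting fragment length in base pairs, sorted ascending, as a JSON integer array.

Per-enzyme occurrences:
  ZebIX (GGTTA, off=5): starts [62, 68, 80, 85, 101] → cuts [67, 73, 85, 90, 106]
  NpsIV (AGTGAT, off=0): starts [1, 51, 73, 109] → cuts [1, 51, 73, 109]
  VbrIII (TGTGAAA, off=4): starts [8, 24, 34, 41, 92] → cuts [12, 28, 38, 45, 96]

All cut coordinates (distinct, sorted): [1, 12, 28, 38, 45, 51, 67, 73, 85, 90, 96, 106, 109]

Fragment lengths:
  1→12: 11 bp
  12→28: 16 bp
  28→38: 10 bp
  38→45: 7 bp
  45→51: 6 bp
  51→67: 16 bp
  67→73: 6 bp
  73→85: 12 bp
  85→90: 5 bp
  90→96: 6 bp
  96→106: 10 bp
  106→109: 3 bp
  109→1 (wrap): 124-109+1 = 16 bp

[3,5,6,6,6,7,10,10,11,12,16,16,16]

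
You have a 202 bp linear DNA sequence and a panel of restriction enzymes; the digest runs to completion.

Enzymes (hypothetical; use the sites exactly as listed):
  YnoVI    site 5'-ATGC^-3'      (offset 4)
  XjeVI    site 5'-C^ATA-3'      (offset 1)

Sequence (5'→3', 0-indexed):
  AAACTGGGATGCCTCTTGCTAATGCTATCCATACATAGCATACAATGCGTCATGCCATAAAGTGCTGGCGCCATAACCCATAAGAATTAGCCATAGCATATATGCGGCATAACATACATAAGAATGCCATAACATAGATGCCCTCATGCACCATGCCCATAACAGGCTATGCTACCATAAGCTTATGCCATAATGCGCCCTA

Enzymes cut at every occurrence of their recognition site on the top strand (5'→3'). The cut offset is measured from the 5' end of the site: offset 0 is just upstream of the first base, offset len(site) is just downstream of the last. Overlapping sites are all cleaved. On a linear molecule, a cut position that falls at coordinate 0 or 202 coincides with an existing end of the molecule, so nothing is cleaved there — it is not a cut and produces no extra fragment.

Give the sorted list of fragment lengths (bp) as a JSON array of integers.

[1,1,1,2,3,4,4,4,5,5,5,5,5,6,7,7,7,7,8,8,8,9,10,12,12,13,13,14,16]

Per-enzyme occurrences:
  YnoVI ATGC/4: at [8, 21, 44, 51, 101, 123, 137, 145, 152, 168, 184, 192] ⇒ [12, 25, 48, 55, 105, 127, 141, 149, 156, 172, 188, 196]
  XjeVI CATA/1: at [29, 33, 38, 55, 71, 78, 91, 96, 107, 112, 116, 127, 132, 157, 175, 188] ⇒ [30, 34, 39, 56, 72, 79, 92, 97, 108, 113, 117, 128, 133, 158, 176, 189]

All cut coordinates (distinct, sorted): [12, 25, 30, 34, 39, 48, 55, 56, 72, 79, 92, 97, 105, 108, 113, 117, 127, 128, 133, 141, 149, 156, 158, 172, 176, 188, 189, 196]

Fragment lengths:
  [0,12): 12 bp
  [12,25): 13 bp
  [25,30): 5 bp
  [30,34): 4 bp
  [34,39): 5 bp
  [39,48): 9 bp
  [48,55): 7 bp
  [55,56): 1 bp
  [56,72): 16 bp
  [72,79): 7 bp
  [79,92): 13 bp
  [92,97): 5 bp
  [97,105): 8 bp
  [105,108): 3 bp
  [108,113): 5 bp
  [113,117): 4 bp
  [117,127): 10 bp
  [127,128): 1 bp
  [128,133): 5 bp
  [133,141): 8 bp
  [141,149): 8 bp
  [149,156): 7 bp
  [156,158): 2 bp
  [158,172): 14 bp
  [172,176): 4 bp
  [176,188): 12 bp
  [188,189): 1 bp
  [189,196): 7 bp
  [196,202): 6 bp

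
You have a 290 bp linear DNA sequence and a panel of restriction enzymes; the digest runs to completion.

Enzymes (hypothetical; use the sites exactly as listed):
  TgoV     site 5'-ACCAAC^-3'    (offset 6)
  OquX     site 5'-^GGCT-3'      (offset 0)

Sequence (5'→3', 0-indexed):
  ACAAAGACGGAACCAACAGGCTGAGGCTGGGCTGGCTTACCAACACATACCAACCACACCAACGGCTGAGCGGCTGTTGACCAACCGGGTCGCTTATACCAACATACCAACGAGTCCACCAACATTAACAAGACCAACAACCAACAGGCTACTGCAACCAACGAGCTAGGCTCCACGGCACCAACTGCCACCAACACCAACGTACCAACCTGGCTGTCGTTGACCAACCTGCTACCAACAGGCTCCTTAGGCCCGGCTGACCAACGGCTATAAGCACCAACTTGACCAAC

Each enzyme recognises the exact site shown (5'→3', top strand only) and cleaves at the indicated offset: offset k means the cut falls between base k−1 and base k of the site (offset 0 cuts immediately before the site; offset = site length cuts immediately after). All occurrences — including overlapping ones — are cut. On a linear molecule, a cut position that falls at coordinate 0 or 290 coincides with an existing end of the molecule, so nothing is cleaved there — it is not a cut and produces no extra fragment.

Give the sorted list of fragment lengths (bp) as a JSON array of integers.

Scan for sites:
  TgoV (ACCAAC, off=6): starts [11, 38, 48, 57, 79, 97, 105, 117, 132, 139, 156, 179, 189, 195, 203, 222, 233, 259, 275, 284] → cuts [17, 44, 54, 63, 85, 103, 111, 123, 138, 145, 162, 185, 195, 201, 209, 228, 239, 265, 281] (position 290 is a terminus of the linear molecule — no cut)
  OquX (GGCT, off=0): starts [18, 24, 29, 33, 63, 71, 146, 168, 211, 240, 254, 265] → cuts [18, 24, 29, 33, 63, 71, 146, 168, 211, 240, 254, 265]

Pooled cuts: [17, 18, 24, 29, 33, 44, 54, 63, 71, 85, 103, 111, 123, 138, 145, 146, 162, 168, 185, 195, 201, 209, 211, 228, 239, 240, 254, 265, 281]

Fragments:
  [0,17): 17 bp
  [17,18): 1 bp
  [18,24): 6 bp
  [24,29): 5 bp
  [29,33): 4 bp
  [33,44): 11 bp
  [44,54): 10 bp
  [54,63): 9 bp
  [63,71): 8 bp
  [71,85): 14 bp
  [85,103): 18 bp
  [103,111): 8 bp
  [111,123): 12 bp
  [123,138): 15 bp
  [138,145): 7 bp
  [145,146): 1 bp
  [146,162): 16 bp
  [162,168): 6 bp
  [168,185): 17 bp
  [185,195): 10 bp
  [195,201): 6 bp
  [201,209): 8 bp
  [209,211): 2 bp
  [211,228): 17 bp
  [228,239): 11 bp
  [239,240): 1 bp
  [240,254): 14 bp
  [254,265): 11 bp
  [265,281): 16 bp
  [281,290): 9 bp

[1,1,1,2,4,5,6,6,6,7,8,8,8,9,9,10,10,11,11,11,12,14,14,15,16,16,17,17,17,18]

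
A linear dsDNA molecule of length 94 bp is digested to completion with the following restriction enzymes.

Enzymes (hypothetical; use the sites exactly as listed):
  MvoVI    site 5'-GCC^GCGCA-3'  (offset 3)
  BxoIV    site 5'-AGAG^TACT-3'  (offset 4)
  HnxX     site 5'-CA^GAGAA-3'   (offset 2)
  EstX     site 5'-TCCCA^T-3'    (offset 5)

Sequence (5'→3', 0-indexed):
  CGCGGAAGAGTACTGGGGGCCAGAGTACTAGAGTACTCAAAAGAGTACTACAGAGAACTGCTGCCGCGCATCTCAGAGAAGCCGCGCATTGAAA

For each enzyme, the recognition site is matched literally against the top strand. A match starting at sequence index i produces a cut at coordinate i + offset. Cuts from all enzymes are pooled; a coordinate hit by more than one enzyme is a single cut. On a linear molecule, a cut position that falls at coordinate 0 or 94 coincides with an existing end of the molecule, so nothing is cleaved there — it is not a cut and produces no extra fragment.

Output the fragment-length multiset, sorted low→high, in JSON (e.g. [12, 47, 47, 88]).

Scan for sites:
  MvoVI GCCGCGCA/3: at [62, 80] ⇒ [65, 83]
  BxoIV AGAGTACT/4: at [6, 21, 29, 41] ⇒ [10, 25, 33, 45]
  HnxX CAGAGAA/2: at [50, 73] ⇒ [52, 75]
  EstX (TCCCAT, off=5): no sites

Pooled cuts: [10, 25, 33, 45, 52, 65, 75, 83]

Fragment lengths:
  [0,10): 10 bp
  [10,25): 15 bp
  [25,33): 8 bp
  [33,45): 12 bp
  [45,52): 7 bp
  [52,65): 13 bp
  [65,75): 10 bp
  [75,83): 8 bp
  [83,94): 11 bp

[7,8,8,10,10,11,12,13,15]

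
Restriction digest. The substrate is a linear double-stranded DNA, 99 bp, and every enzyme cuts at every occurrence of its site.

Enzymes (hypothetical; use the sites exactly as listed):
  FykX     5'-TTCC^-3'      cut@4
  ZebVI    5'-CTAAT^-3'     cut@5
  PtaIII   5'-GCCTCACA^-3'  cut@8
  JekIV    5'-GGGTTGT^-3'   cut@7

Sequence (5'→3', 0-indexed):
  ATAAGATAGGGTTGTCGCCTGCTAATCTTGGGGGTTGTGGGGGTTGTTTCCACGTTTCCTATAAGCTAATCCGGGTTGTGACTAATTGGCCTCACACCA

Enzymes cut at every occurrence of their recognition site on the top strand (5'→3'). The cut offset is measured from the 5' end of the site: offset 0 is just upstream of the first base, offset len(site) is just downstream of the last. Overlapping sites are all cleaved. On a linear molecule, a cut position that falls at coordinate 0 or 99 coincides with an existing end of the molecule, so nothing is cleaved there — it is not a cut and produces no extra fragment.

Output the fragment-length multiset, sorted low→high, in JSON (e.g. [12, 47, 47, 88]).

Site scan:
  FykX TTCC/4: at [47, 55] ⇒ [51, 59]
  ZebVI CTAAT/5: at [21, 65, 81] ⇒ [26, 70, 86]
  PtaIII GCCTCACA/8: at [88] ⇒ [96]
  JekIV GGGTTGT/7: at [8, 31, 40, 72] ⇒ [15, 38, 47, 79]

All cut coordinates (distinct, sorted): [15, 26, 38, 47, 51, 59, 70, 79, 86, 96]

Fragment lengths:
  [0,15): 15 bp
  [15,26): 11 bp
  [26,38): 12 bp
  [38,47): 9 bp
  [47,51): 4 bp
  [51,59): 8 bp
  [59,70): 11 bp
  [70,79): 9 bp
  [79,86): 7 bp
  [86,96): 10 bp
  [96,99): 3 bp

[3,4,7,8,9,9,10,11,11,12,15]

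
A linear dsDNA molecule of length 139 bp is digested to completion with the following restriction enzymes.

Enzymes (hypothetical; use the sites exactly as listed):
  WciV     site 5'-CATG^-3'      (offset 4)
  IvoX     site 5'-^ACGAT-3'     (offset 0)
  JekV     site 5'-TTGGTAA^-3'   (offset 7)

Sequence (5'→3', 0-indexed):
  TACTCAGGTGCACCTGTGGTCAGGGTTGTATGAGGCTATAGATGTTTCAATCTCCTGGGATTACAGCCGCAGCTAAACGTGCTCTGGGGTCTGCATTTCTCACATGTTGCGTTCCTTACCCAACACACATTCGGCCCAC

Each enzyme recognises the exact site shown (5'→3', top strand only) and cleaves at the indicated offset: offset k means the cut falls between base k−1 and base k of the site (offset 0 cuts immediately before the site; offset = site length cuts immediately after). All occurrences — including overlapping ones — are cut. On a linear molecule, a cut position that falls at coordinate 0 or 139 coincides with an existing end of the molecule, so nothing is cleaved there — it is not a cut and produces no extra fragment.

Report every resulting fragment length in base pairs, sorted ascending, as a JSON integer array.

Site scan:
  WciV CATG/4: at [102] ⇒ [106]
  IvoX (ACGAT, off=0): no sites
  JekV (TTGGTAA, off=7): no sites

All cut coordinates (distinct, sorted): [106]

Fragments:
  [0,106): 106 bp
  [106,139): 33 bp

[33,106]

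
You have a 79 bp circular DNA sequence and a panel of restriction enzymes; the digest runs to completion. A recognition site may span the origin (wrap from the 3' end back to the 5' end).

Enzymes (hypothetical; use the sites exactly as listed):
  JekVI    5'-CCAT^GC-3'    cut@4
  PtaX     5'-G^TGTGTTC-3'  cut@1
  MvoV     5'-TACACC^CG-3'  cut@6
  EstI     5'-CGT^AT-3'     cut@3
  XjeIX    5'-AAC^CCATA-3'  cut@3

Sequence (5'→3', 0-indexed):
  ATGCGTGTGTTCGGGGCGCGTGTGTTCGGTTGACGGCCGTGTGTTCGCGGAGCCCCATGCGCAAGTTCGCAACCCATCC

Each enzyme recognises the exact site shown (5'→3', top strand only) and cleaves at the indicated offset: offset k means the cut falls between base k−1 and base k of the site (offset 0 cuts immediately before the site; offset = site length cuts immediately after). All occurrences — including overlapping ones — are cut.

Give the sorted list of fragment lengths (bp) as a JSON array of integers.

[3,15,19,19,23]

Per-enzyme occurrences:
  JekVI CCATGC/4: at [54, 77] ⇒ [2, 58]
  PtaX GTGTGTTC/1: at [4, 19, 38] ⇒ [5, 20, 39]
  MvoV (TACACCCG, off=6): no sites
  EstI (CGTAT, off=3): no sites
  XjeIX (AACCCATA, off=3): no sites

All cut coordinates (distinct, sorted): [2, 5, 20, 39, 58]

Fragments:
  2→5: 3 bp
  5→20: 15 bp
  20→39: 19 bp
  39→58: 19 bp
  58→2 (wrap): 79-58+2 = 23 bp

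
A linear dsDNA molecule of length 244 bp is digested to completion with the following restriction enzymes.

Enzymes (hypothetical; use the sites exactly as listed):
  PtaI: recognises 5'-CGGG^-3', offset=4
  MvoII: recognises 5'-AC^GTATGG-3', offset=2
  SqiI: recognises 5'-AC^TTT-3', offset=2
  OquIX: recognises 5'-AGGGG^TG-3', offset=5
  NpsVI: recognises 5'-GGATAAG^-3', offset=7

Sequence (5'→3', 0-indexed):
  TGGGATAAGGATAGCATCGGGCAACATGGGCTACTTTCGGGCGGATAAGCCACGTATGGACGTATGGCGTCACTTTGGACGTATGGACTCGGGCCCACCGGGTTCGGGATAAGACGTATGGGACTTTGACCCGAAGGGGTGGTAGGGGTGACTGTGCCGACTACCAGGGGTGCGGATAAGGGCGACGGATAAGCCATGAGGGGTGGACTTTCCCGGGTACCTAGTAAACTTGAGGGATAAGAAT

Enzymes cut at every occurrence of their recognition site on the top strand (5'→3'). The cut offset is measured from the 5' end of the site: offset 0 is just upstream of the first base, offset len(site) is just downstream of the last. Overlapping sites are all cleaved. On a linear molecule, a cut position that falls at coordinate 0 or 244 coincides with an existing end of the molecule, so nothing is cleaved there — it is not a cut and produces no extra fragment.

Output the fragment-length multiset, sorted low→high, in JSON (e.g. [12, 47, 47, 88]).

Scan for sites:
  PtaI (CGGG, off=4): starts [17, 37, 89, 98, 104, 213] → cuts [21, 41, 93, 102, 108, 217]
  MvoII (ACGTATGG, off=2): starts [51, 59, 78, 113] → cuts [53, 61, 80, 115]
  SqiI (ACTTT, off=2): starts [32, 71, 122, 206] → cuts [34, 73, 124, 208]
  OquIX (AGGGGTG, off=5): starts [134, 143, 165, 198] → cuts [139, 148, 170, 203]
  NpsVI (GGATAAG, off=7): starts [2, 42, 106, 173, 186, 234] → cuts [9, 49, 113, 180, 193, 241]

All cut coordinates (distinct, sorted): [9, 21, 34, 41, 49, 53, 61, 73, 80, 93, 102, 108, 113, 115, 124, 139, 148, 170, 180, 193, 203, 208, 217, 241]

Fragment lengths:
  [0,9): 9 bp
  [9,21): 12 bp
  [21,34): 13 bp
  [34,41): 7 bp
  [41,49): 8 bp
  [49,53): 4 bp
  [53,61): 8 bp
  [61,73): 12 bp
  [73,80): 7 bp
  [80,93): 13 bp
  [93,102): 9 bp
  [102,108): 6 bp
  [108,113): 5 bp
  [113,115): 2 bp
  [115,124): 9 bp
  [124,139): 15 bp
  [139,148): 9 bp
  [148,170): 22 bp
  [170,180): 10 bp
  [180,193): 13 bp
  [193,203): 10 bp
  [203,208): 5 bp
  [208,217): 9 bp
  [217,241): 24 bp
  [241,244): 3 bp

[2,3,4,5,5,6,7,7,8,8,9,9,9,9,9,10,10,12,12,13,13,13,15,22,24]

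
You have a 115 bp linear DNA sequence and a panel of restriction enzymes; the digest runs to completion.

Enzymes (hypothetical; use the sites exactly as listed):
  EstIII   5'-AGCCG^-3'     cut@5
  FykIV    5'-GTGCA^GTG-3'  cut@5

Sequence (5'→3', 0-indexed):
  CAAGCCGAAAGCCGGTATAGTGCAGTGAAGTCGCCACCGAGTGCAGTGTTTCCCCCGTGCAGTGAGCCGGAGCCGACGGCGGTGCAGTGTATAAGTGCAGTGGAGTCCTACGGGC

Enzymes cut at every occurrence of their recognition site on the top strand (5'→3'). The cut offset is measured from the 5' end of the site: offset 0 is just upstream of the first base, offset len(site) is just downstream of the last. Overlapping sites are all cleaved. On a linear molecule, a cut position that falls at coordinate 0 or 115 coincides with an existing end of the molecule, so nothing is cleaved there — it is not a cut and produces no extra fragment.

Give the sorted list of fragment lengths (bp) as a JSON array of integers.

[6,7,7,8,10,11,13,16,16,21]

Site scan:
  EstIII AGCCG/5: at [2, 9, 64, 70] ⇒ [7, 14, 69, 75]
  FykIV GTGCAGTG/5: at [19, 40, 56, 81, 94] ⇒ [24, 45, 61, 86, 99]

Pooled cuts: [7, 14, 24, 45, 61, 69, 75, 86, 99]

Fragment lengths:
  [0,7): 7 bp
  [7,14): 7 bp
  [14,24): 10 bp
  [24,45): 21 bp
  [45,61): 16 bp
  [61,69): 8 bp
  [69,75): 6 bp
  [75,86): 11 bp
  [86,99): 13 bp
  [99,115): 16 bp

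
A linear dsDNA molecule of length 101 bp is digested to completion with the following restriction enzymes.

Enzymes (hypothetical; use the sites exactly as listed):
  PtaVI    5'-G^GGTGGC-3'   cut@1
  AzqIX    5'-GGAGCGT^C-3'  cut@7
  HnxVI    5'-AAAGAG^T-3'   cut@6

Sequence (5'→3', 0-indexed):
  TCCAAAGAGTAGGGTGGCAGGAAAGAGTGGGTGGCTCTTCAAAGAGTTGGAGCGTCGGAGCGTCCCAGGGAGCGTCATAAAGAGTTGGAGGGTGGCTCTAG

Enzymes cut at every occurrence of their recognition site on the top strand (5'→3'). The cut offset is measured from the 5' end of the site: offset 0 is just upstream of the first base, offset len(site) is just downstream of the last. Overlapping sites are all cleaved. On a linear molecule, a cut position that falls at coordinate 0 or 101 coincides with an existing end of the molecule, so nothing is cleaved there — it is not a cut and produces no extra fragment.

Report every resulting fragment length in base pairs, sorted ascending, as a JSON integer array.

Per-enzyme occurrences:
  PtaVI (GGGTGGC, off=1): starts [11, 28, 89] → cuts [12, 29, 90]
  AzqIX (GGAGCGTC, off=7): starts [48, 56, 68] → cuts [55, 63, 75]
  HnxVI (AAAGAGT, off=6): starts [3, 21, 40, 78] → cuts [9, 27, 46, 84]

Pooled cuts: [9, 12, 27, 29, 46, 55, 63, 75, 84, 90]

Fragments:
  [0,9): 9 bp
  [9,12): 3 bp
  [12,27): 15 bp
  [27,29): 2 bp
  [29,46): 17 bp
  [46,55): 9 bp
  [55,63): 8 bp
  [63,75): 12 bp
  [75,84): 9 bp
  [84,90): 6 bp
  [90,101): 11 bp

[2,3,6,8,9,9,9,11,12,15,17]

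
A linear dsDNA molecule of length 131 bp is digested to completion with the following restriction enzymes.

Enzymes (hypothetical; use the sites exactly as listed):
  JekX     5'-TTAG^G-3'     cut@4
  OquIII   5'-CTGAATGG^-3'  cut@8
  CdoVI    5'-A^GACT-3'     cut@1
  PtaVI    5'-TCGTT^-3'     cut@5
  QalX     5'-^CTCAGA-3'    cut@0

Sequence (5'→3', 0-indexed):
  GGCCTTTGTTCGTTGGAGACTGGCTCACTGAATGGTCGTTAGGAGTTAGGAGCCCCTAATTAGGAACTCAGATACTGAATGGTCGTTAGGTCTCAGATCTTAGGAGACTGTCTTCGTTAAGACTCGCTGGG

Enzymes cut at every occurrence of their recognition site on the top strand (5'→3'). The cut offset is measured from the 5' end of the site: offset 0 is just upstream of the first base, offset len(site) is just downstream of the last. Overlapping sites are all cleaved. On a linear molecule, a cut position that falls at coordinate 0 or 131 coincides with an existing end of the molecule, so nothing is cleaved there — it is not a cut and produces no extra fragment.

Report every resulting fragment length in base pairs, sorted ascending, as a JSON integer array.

[2,2,2,2,2,3,3,5,5,7,11,12,13,14,14,16,18]

Site scan:
  JekX TTAGG/4: at [38, 45, 59, 85, 99] ⇒ [42, 49, 63, 89, 103]
  OquIII CTGAATGG/8: at [27, 74] ⇒ [35, 82]
  CdoVI AGACT/1: at [16, 104, 119] ⇒ [17, 105, 120]
  PtaVI TCGTT/5: at [9, 35, 82, 113] ⇒ [14, 40, 87, 118]
  QalX CTCAGA/0: at [66, 91] ⇒ [66, 91]

All cut coordinates (distinct, sorted): [14, 17, 35, 40, 42, 49, 63, 66, 82, 87, 89, 91, 103, 105, 118, 120]

Fragment lengths:
  [0,14): 14 bp
  [14,17): 3 bp
  [17,35): 18 bp
  [35,40): 5 bp
  [40,42): 2 bp
  [42,49): 7 bp
  [49,63): 14 bp
  [63,66): 3 bp
  [66,82): 16 bp
  [82,87): 5 bp
  [87,89): 2 bp
  [89,91): 2 bp
  [91,103): 12 bp
  [103,105): 2 bp
  [105,118): 13 bp
  [118,120): 2 bp
  [120,131): 11 bp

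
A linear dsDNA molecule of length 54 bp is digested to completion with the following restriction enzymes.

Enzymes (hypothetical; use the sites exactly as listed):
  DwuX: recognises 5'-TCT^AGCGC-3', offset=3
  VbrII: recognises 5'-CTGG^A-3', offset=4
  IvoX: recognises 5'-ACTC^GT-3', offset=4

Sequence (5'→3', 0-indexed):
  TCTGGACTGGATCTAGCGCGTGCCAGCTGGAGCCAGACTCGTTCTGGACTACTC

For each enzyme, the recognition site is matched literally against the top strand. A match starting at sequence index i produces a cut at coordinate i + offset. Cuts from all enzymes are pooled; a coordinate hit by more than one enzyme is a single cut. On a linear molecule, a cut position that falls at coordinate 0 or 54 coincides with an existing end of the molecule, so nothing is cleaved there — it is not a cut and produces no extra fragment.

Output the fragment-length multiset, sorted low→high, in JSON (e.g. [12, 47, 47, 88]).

[4,5,5,7,7,10,16]

Scan for sites:
  DwuX (TCTAGCGC, off=3): starts [11] → cuts [14]
  VbrII (CTGGA, off=4): starts [1, 6, 26, 43] → cuts [5, 10, 30, 47]
  IvoX (ACTCGT, off=4): starts [36] → cuts [40]

All cut coordinates (distinct, sorted): [5, 10, 14, 30, 40, 47]

Fragment lengths:
  [0,5): 5 bp
  [5,10): 5 bp
  [10,14): 4 bp
  [14,30): 16 bp
  [30,40): 10 bp
  [40,47): 7 bp
  [47,54): 7 bp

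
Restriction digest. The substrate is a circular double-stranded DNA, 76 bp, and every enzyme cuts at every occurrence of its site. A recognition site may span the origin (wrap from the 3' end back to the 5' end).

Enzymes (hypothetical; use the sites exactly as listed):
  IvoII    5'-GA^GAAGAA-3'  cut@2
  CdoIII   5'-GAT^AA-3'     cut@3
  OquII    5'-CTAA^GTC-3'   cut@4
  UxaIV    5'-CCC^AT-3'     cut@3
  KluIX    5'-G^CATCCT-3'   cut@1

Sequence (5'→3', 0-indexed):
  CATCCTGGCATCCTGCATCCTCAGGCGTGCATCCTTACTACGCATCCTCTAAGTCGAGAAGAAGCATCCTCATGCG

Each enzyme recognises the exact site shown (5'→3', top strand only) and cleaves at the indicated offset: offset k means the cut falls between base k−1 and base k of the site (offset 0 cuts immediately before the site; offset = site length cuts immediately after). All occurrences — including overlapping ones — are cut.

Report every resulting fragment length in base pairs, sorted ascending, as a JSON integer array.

Per-enzyme occurrences:
  IvoII (GAGAAGAA, off=2): starts [55] → cuts [57]
  CdoIII (GATAA, off=3): no sites
  OquII (CTAAGTC, off=4): starts [48] → cuts [52]
  UxaIV (CCCAT, off=3): no sites
  KluIX (GCATCCT, off=1): starts [7, 14, 28, 41, 63, 75] → cuts [0, 8, 15, 29, 42, 64]

Pooled cuts: [0, 8, 15, 29, 42, 52, 57, 64]

Fragments:
  0→8: 8 bp
  8→15: 7 bp
  15→29: 14 bp
  29→42: 13 bp
  42→52: 10 bp
  52→57: 5 bp
  57→64: 7 bp
  64→0 (wrap): 76-64+0 = 12 bp

[5,7,7,8,10,12,13,14]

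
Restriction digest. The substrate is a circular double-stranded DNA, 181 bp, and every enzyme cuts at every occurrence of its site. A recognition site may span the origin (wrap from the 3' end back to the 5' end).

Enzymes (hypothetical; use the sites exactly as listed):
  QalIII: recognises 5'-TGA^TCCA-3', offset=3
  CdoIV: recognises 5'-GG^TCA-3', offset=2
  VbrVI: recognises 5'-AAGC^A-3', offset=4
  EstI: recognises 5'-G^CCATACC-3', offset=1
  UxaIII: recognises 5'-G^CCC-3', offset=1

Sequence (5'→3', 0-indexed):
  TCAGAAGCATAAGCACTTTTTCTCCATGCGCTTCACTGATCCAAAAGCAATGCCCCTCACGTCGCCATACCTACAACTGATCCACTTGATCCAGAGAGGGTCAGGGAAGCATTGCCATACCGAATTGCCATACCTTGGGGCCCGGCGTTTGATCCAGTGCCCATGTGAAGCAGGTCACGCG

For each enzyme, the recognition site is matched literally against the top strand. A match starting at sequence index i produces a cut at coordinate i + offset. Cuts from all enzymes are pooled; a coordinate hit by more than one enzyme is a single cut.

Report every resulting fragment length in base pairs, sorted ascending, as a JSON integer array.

Per-enzyme occurrences:
  QalIII TGATCCA/3: at [36, 77, 86, 149] ⇒ [39, 80, 89, 152]
  CdoIV GGTCA/2: at [98, 172] ⇒ [100, 174]
  VbrVI AAGCA/4: at [4, 10, 44, 106, 167] ⇒ [8, 14, 48, 110, 171]
  EstI GCCATACC/1: at [63, 113, 126] ⇒ [64, 114, 127]
  UxaIII GCCC/1: at [51, 139, 158] ⇒ [52, 140, 159]

Pooled cuts: [8, 14, 39, 48, 52, 64, 80, 89, 100, 110, 114, 127, 140, 152, 159, 171, 174]

Fragments:
  8→14: 6 bp
  14→39: 25 bp
  39→48: 9 bp
  48→52: 4 bp
  52→64: 12 bp
  64→80: 16 bp
  80→89: 9 bp
  89→100: 11 bp
  100→110: 10 bp
  110→114: 4 bp
  114→127: 13 bp
  127→140: 13 bp
  140→152: 12 bp
  152→159: 7 bp
  159→171: 12 bp
  171→174: 3 bp
  174→8 (wrap): 181-174+8 = 15 bp

[3,4,4,6,7,9,9,10,11,12,12,12,13,13,15,16,25]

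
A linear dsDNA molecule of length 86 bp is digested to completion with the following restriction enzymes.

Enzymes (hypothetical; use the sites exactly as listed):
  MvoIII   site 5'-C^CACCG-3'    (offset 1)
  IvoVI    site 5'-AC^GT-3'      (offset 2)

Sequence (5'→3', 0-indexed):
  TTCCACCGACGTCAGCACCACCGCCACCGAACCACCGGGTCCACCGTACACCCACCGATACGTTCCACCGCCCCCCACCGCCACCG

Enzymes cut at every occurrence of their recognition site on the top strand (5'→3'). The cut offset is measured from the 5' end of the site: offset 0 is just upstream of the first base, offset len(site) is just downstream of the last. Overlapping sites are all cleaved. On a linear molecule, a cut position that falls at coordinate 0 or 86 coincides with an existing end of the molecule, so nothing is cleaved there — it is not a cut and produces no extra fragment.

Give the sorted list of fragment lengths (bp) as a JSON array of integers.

[3,4,5,6,6,7,8,8,9,9,10,11]

Per-enzyme occurrences:
  MvoIII (CCACCG, off=1): starts [2, 17, 23, 31, 40, 51, 64, 74, 80] → cuts [3, 18, 24, 32, 41, 52, 65, 75, 81]
  IvoVI (ACGT, off=2): starts [8, 59] → cuts [10, 61]

Pooled cuts: [3, 10, 18, 24, 32, 41, 52, 61, 65, 75, 81]

Fragment lengths:
  [0,3): 3 bp
  [3,10): 7 bp
  [10,18): 8 bp
  [18,24): 6 bp
  [24,32): 8 bp
  [32,41): 9 bp
  [41,52): 11 bp
  [52,61): 9 bp
  [61,65): 4 bp
  [65,75): 10 bp
  [75,81): 6 bp
  [81,86): 5 bp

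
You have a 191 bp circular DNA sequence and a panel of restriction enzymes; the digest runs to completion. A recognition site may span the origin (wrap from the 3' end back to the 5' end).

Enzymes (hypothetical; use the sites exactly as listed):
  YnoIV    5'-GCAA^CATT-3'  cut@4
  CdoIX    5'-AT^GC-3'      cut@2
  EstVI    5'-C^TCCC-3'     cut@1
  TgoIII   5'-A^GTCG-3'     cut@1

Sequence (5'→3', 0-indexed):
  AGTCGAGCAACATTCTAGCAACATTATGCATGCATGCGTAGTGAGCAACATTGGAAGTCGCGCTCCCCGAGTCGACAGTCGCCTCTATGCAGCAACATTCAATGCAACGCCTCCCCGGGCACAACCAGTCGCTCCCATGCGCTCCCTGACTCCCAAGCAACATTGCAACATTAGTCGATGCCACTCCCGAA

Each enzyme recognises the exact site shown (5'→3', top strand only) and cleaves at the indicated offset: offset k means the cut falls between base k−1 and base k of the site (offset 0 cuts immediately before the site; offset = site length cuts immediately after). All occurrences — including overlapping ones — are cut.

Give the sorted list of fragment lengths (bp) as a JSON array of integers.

Per-enzyme occurrences:
  YnoIV (GCAACATT, off=4): starts [6, 17, 44, 91, 156, 164] → cuts [10, 21, 48, 95, 160, 168]
  CdoIX (ATGC, off=2): starts [25, 29, 33, 86, 101, 136, 177] → cuts [27, 31, 35, 88, 103, 138, 179]
  EstVI (CTCCC, off=1): starts [62, 110, 131, 141, 149, 183] → cuts [63, 111, 132, 142, 150, 184]
  TgoIII (AGTCG, off=1): starts [0, 55, 69, 76, 126, 172] → cuts [1, 56, 70, 77, 127, 173]

Pooled cuts: [1, 10, 21, 27, 31, 35, 48, 56, 63, 70, 77, 88, 95, 103, 111, 127, 132, 138, 142, 150, 160, 168, 173, 179, 184]

Fragment lengths:
  1→10: 9 bp
  10→21: 11 bp
  21→27: 6 bp
  27→31: 4 bp
  31→35: 4 bp
  35→48: 13 bp
  48→56: 8 bp
  56→63: 7 bp
  63→70: 7 bp
  70→77: 7 bp
  77→88: 11 bp
  88→95: 7 bp
  95→103: 8 bp
  103→111: 8 bp
  111→127: 16 bp
  127→132: 5 bp
  132→138: 6 bp
  138→142: 4 bp
  142→150: 8 bp
  150→160: 10 bp
  160→168: 8 bp
  168→173: 5 bp
  173→179: 6 bp
  179→184: 5 bp
  184→1 (wrap): 191-184+1 = 8 bp

[4,4,4,5,5,5,6,6,6,7,7,7,7,8,8,8,8,8,8,9,10,11,11,13,16]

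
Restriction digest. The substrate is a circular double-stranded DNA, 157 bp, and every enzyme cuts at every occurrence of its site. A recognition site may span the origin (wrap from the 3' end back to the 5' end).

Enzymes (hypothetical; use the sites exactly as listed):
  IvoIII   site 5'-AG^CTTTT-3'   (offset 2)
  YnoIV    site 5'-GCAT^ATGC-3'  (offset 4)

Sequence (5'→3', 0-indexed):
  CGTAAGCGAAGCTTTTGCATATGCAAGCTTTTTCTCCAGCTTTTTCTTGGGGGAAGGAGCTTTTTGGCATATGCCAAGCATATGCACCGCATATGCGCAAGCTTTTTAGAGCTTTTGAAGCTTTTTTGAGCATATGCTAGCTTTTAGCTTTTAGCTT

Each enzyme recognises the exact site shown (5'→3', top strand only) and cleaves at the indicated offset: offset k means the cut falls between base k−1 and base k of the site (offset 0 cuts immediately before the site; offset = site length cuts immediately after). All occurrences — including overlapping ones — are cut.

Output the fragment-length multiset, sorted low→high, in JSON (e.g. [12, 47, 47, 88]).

Scan for sites:
  IvoIII AGCTTTT/2: at [9, 25, 37, 57, 99, 109, 118, 138, 145] ⇒ [11, 27, 39, 59, 101, 111, 120, 140, 147]
  YnoIV GCATATGC/4: at [16, 66, 77, 88, 129] ⇒ [20, 70, 81, 92, 133]

All cut coordinates (distinct, sorted): [11, 20, 27, 39, 59, 70, 81, 92, 101, 111, 120, 133, 140, 147]

Fragments:
  11→20: 9 bp
  20→27: 7 bp
  27→39: 12 bp
  39→59: 20 bp
  59→70: 11 bp
  70→81: 11 bp
  81→92: 11 bp
  92→101: 9 bp
  101→111: 10 bp
  111→120: 9 bp
  120→133: 13 bp
  133→140: 7 bp
  140→147: 7 bp
  147→11 (wrap): 157-147+11 = 21 bp

[7,7,7,9,9,9,10,11,11,11,12,13,20,21]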